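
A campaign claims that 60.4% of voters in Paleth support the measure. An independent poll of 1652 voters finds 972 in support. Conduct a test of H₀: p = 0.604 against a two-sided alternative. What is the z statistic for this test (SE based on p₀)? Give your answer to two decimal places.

p̂ = 972/1652 ≈ 0.5884.
Under H₀, SE = √(0.604·0.396/1652) = √(0.000144785) = 0.0120.
z = (0.5884 − 0.604)/0.0120 = -0.0156/0.0120 = -1.30.
Two-sided p-value ≈ 2·Φ(−1.298) = 0.1942.

z = -1.30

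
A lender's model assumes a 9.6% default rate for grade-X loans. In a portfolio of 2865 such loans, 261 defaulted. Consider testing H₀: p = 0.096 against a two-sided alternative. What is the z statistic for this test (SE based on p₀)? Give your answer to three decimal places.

p̂ = 261/2865 = 0.091099.
Under H₀, SE = √(0.096·0.904/2865) = √(3.02911e-05) = 0.005504.
z = (0.091099 − 0.096)/0.005504 = -0.004901/0.005504 = -0.890.

z = -0.890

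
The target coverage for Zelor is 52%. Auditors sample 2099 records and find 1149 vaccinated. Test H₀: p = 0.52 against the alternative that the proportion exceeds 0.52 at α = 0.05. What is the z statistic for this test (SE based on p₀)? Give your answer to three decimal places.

p̂ = 1149/2099 = 0.547404.
Standard error under H₀: √(0.52×0.48/2099) = 0.010905.
z = (0.547404 − 0.52)/0.010905 = 0.027404/0.010905 = 2.513.
p-value = P(Z > 2.513) ≈ 0.0060, so at α = 0.05 we reject H₀.

z = 2.513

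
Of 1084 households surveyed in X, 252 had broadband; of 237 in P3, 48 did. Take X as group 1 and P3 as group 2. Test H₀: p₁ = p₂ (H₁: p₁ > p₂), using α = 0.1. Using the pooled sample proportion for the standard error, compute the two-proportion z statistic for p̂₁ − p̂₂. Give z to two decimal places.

z = 1.00

p̂₁ = 252/1084 = 0.2325, p̂₂ = 48/237 = 0.2025.
Pooled p̂ = (252+48)/(1084+237) = 300/1321 = 0.2271.
SE = √(p̂(1−p̂)(1/n₁+1/n₂)) = √(0.2271·0.7729·0.00514192) = √(0.00090254) = 0.0300.
z = (0.2325 − 0.2025)/0.0300 = 0.0300/0.0300 = 1.00.
p-value = P(Z > 0.997) ≈ 0.1595; since p > α = 0.1, fail to reject H₀.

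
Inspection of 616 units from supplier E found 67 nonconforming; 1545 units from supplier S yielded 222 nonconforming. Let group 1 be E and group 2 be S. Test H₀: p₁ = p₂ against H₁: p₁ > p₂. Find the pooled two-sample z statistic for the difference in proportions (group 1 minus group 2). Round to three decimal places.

p̂₁ = 67/616 ≈ 0.10877, p̂₂ = 222/1545 ≈ 0.14369.
Pooled p̂ = (67+222)/(616+1545) = 289/2161 = 0.13373.
SE = √(0.115849 × 0.00227063) = 0.01622.
z = (0.10877 − 0.14369)/0.01622 = -0.03492/0.01622 = -2.153.
p-value = P(Z > -2.153) ≈ 0.9844.

z = -2.153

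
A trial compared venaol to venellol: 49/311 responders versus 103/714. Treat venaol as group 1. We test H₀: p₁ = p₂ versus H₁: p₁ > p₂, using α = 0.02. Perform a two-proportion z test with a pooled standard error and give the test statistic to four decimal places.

z = 0.5508

p̂₁ = 49/311 ≈ 0.1575563, p̂₂ = 103/714 ≈ 0.1442577.
Pooled p̂ = (49+103)/(311+714) = 152/1025 = 0.1482927.
SE = √(p̂(1−p̂)(1/n₁+1/n₂)) = √(0.1482927·0.8517073·0.00461599) = √(0.000583009) = 0.0241456.
z = (0.1575563 − 0.1442577)/0.0241456 = 0.0132986/0.0241456 = 0.5508.
p-value = P(Z > 0.551) ≈ 0.2909, so at α = 0.02 we fail to reject H₀.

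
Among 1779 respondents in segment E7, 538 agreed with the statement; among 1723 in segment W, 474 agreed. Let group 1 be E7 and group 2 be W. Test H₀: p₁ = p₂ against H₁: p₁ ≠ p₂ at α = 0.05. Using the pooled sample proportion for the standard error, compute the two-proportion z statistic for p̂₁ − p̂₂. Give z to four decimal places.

p̂₁ = 538/1779 = 0.302417, p̂₂ = 474/1723 = 0.275102.
Pooled p̂ = (538+474)/(1779+1723) = 1012/3502 = 0.288978.
SE = √(0.20547 × 0.0011425) = 0.015321.
z = (0.302417 − 0.275102)/0.015321 = 0.027315/0.015321 = 1.7828.
Two-sided p-value ≈ 2·Φ(−1.783) = 0.0746, so at α = 0.05 we fail to reject H₀.

z = 1.7828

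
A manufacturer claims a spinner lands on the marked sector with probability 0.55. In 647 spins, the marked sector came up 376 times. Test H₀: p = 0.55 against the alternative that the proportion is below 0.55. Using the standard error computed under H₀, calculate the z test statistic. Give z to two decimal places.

p̂ = 376/647 = 0.5811.
Standard error under H₀: √(0.55×0.45/647) = 0.0196.
z = (0.5811 − 0.55)/0.0196 = 0.0311/0.0196 = 1.59.
p-value = P(Z < 1.592) ≈ 0.9443.

z = 1.59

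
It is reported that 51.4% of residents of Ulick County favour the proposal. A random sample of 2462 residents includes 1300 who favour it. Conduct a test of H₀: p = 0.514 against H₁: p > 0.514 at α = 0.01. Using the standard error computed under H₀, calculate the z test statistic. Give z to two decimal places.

p̂ = 1300/2462 ≈ 0.5280.
Standard error under H₀: √(0.514×0.486/2462) = 0.0101.
z = (0.5280 − 0.514)/0.0101 = 0.0140/0.0101 = 1.39.
p-value = P(Z > 1.392) ≈ 0.0819; since p > α = 0.01, fail to reject H₀.

z = 1.39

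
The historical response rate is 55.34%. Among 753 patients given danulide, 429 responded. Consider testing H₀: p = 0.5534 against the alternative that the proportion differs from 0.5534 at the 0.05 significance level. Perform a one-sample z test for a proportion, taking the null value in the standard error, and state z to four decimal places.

p̂ = 429/753 ≈ 0.569721.
SE = √(p₀(1−p₀)/n) = √(0.24715/753) = 0.018117.
z = (0.569721 − 0.5534)/0.018117 = 0.016321/0.018117 = 0.9009.
p-value = 2·P(Z > 0.901) ≈ 0.3677; since p > α = 0.05, fail to reject H₀.

z = 0.9009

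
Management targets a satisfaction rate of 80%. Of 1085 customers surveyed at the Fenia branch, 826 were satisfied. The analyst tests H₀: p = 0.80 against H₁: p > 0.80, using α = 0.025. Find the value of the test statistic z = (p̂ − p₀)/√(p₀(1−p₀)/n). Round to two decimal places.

p̂ = 826/1085 ≈ 0.76129.
Standard error under H₀: √(0.8×0.2/1085) = 0.01214.
z = (0.76129 − 0.8)/0.01214 = -0.03871/0.01214 = -3.19.
p-value = P(Z > -3.188) ≈ 0.9993. With α = 0.025, fail to reject H₀.

z = -3.19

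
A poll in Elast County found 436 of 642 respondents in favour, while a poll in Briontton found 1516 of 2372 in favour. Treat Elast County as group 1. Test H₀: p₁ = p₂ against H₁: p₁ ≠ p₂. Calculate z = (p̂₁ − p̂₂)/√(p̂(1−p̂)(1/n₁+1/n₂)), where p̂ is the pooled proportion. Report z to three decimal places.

z = 1.882

p̂₁ = 436/642 ≈ 0.679128, p̂₂ = 1516/2372 ≈ 0.639123.
Pooled p̂ = (436+1516)/(642+2372) = 1952/3014 = 0.647644.
SE = √(0.228201 × 0.00197922) = 0.021252.
z = (0.679128 − 0.639123)/0.021252 = 0.040005/0.021252 = 1.882.
Two-sided p-value ≈ 2·Φ(−1.882) = 0.0598.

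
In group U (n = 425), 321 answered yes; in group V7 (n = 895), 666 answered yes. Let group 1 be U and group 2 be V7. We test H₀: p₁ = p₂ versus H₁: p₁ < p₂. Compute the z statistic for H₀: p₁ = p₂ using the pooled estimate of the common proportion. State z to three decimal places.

p̂₁ = 321/425 ≈ 0.75529, p̂₂ = 666/895 ≈ 0.74413.
Pooled p̂ = (321+666)/(425+895) = 987/1320 = 0.74773.
SE = √(0.188631 × 0.00347026) = 0.02559.
z = (0.75529 − 0.74413)/0.02559 = 0.01116/0.02559 = 0.436.

z = 0.436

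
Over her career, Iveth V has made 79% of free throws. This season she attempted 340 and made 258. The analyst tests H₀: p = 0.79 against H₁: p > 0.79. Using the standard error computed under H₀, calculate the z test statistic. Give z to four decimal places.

p̂ = 258/340 = 0.758824.
SE = √(p₀(1−p₀)/n) = √(0.1659/340) = 0.022089.
z = (0.758824 − 0.79)/0.022089 = -0.031176/0.022089 = -1.4114.

z = -1.4114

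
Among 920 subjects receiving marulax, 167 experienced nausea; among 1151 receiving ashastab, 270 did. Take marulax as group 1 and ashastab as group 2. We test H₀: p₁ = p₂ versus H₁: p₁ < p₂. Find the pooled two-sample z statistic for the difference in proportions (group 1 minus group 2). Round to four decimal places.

p̂₁ = 167/920 ≈ 0.181522, p̂₂ = 270/1151 ≈ 0.234579.
Pooled p̂ = (167+270)/(920+1151) = 437/2071 = 0.211009.
SE = √(0.166484 × 0.00195577) = 0.018045.
z = (0.181522 − 0.234579)/0.018045 = -0.053057/0.018045 = -2.9403.
p-value = P(Z < -2.940) ≈ 0.0016.

z = -2.9403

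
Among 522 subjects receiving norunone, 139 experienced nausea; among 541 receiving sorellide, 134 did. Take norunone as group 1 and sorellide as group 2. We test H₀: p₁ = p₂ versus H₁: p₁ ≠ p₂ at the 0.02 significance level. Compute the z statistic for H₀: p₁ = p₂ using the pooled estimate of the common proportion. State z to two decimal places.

p̂₁ = 139/522 ≈ 0.2663, p̂₂ = 134/541 ≈ 0.2477.
Pooled p̂ = (139+134)/(522+541) = 273/1063 = 0.2568.
SE = √(p̂(1−p̂)(1/n₁+1/n₂)) = √(0.2568·0.7432·0.00376414) = √(0.000718437) = 0.0268.
z = (0.2663 − 0.2477)/0.0268 = 0.0186/0.0268 = 0.69.
Two-sided p-value ≈ 2·Φ(−0.694) = 0.4879; since p > α = 0.02, fail to reject H₀.

z = 0.69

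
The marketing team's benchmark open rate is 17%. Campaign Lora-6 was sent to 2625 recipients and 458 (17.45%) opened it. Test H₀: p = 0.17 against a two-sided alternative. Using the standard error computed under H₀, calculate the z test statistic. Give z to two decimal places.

p̂ = 458/2625 ≈ 0.17448.
Under H₀, SE = √(0.17·0.83/2625) = √(5.37524e-05) = 0.00733.
z = (0.17448 − 0.17)/0.00733 = 0.00448/0.00733 = 0.61.
Two-sided p-value ≈ 2·Φ(−0.611) = 0.5415.

z = 0.61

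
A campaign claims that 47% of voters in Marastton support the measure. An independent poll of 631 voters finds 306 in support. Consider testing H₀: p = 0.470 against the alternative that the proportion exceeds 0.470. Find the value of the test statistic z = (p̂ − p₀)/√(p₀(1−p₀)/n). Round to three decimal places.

z = 0.752

p̂ = 306/631 = 0.48494.
SE = √(p₀(1−p₀)/n) = √(0.2491/631) = 0.01987.
z = (0.48494 − 0.47)/0.01987 = 0.01494/0.01987 = 0.752.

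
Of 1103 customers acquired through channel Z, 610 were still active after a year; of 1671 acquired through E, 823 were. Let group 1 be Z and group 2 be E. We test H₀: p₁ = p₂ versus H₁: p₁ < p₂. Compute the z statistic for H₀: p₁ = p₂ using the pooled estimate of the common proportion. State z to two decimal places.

z = 3.12

p̂₁ = 610/1103 ≈ 0.5530, p̂₂ = 823/1671 ≈ 0.4925.
Pooled p̂ = (610+823)/(1103+1671) = 1433/2774 = 0.5166.
SE = √(0.249725 × 0.00150506) = 0.0194.
z = (0.5530 − 0.4925)/0.0194 = 0.0605/0.0194 = 3.12.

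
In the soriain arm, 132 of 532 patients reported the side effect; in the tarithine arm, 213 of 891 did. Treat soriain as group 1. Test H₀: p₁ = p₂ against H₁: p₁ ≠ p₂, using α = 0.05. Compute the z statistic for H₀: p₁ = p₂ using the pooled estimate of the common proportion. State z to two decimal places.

z = 0.39

p̂₁ = 132/532 = 0.24812, p̂₂ = 213/891 = 0.23906.
Pooled p̂ = (132+213)/(532+891) = 345/1423 = 0.24245.
SE = √(0.183666 × 0.00300203) = 0.02348.
z = (0.24812 − 0.23906)/0.02348 = 0.00906/0.02348 = 0.39.
p-value = 2·P(Z > 0.386) ≈ 0.6995; since p > α = 0.05, fail to reject H₀.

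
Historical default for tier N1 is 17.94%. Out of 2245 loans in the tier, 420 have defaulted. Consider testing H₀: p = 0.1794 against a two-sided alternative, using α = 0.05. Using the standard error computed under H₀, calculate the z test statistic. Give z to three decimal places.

p̂ = 420/2245 ≈ 0.187082.
Under H₀, SE = √(0.1794·0.8206/2245) = √(6.55749e-05) = 0.008098.
z = (0.187082 − 0.1794)/0.008098 = 0.007682/0.008098 = 0.949.
Two-sided p-value ≈ 2·Φ(−0.949) = 0.3428; since p > α = 0.05, fail to reject H₀.

z = 0.949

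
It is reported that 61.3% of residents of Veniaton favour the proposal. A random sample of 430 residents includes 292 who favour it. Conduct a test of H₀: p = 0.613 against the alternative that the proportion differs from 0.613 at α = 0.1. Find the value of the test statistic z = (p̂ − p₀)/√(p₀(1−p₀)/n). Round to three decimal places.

p̂ = 292/430 ≈ 0.67907.
SE = √(p₀(1−p₀)/n) = √(0.23723/430) = 0.02349.
z = (0.67907 − 0.613)/0.02349 = 0.06607/0.02349 = 2.813.
p-value = 2·P(Z > 2.813) ≈ 0.0049. With α = 0.1, reject H₀.

z = 2.813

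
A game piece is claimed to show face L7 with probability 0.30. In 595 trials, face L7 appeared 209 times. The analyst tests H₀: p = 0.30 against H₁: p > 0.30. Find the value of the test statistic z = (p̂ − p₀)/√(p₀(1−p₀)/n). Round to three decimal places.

z = 2.729

p̂ = 209/595 = 0.351261.
SE = √(p₀(1−p₀)/n) = √(0.21/595) = 0.018787.
z = (0.351261 − 0.3)/0.018787 = 0.051261/0.018787 = 2.729.
p-value = P(Z > 2.729) ≈ 0.0032.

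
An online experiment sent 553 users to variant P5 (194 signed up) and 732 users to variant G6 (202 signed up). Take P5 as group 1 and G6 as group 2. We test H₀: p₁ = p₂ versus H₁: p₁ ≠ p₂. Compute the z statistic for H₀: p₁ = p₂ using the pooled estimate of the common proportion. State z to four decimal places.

p̂₁ = 194/553 = 0.3508137, p̂₂ = 202/732 = 0.2759563.
Pooled p̂ = (194+202)/(553+732) = 396/1285 = 0.3081712.
SE = √(p̂(1−p̂)(1/n₁+1/n₂)) = √(0.3081712·0.6918288·0.00317444) = √(0.000676796) = 0.0260153.
z = (0.3508137 − 0.2759563)/0.0260153 = 0.0748574/0.0260153 = 2.8774.
p-value = 2·P(Z > 2.877) ≈ 0.0040.

z = 2.8774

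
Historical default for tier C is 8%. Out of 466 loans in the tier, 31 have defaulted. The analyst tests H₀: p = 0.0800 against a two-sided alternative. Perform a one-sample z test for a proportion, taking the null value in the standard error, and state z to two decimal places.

p̂ = 31/466 ≈ 0.0665.
Standard error under H₀: √(0.08×0.92/466) = 0.0126.
z = (0.0665 − 0.08)/0.0126 = -0.0135/0.0126 = -1.07.
Two-sided p-value ≈ 2·Φ(−1.072) = 0.2836.

z = -1.07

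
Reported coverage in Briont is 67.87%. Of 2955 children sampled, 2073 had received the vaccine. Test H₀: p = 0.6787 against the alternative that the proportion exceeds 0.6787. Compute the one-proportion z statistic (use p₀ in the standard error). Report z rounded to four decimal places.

z = 2.6568

p̂ = 2073/2955 ≈ 0.7015228.
Under H₀, SE = √(0.6787·0.3213/2955) = √(7.37957e-05) = 0.0085904.
z = (0.7015228 − 0.6787)/0.0085904 = 0.0228228/0.0085904 = 2.6568.
p-value = P(Z > 2.657) ≈ 0.0039.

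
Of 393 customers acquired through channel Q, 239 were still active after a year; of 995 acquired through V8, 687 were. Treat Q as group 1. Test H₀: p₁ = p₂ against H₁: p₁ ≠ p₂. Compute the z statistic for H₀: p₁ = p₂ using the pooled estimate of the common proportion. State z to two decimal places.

p̂₁ = 239/393 = 0.6081, p̂₂ = 687/995 = 0.6905.
Pooled p̂ = (239+687)/(393+995) = 926/1388 = 0.6671.
SE = √(p̂(1−p̂)(1/n₁+1/n₂)) = √(0.6671·0.3329·0.00354955) = √(0.000788221) = 0.0281.
z = (0.6081 − 0.6905)/0.0281 = -0.0824/0.0281 = -2.93.

z = -2.93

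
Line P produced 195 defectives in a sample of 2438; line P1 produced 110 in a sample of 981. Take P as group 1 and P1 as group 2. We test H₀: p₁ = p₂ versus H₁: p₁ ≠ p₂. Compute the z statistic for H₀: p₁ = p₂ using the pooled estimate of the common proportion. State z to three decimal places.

p̂₁ = 195/2438 ≈ 0.079984, p̂₂ = 110/981 ≈ 0.112130.
Pooled p̂ = (195+110)/(2438+981) = 305/3419 = 0.089207.
SE = √(p̂(1−p̂)(1/n₁+1/n₂)) = √(0.089207·0.910793·0.00142954) = √(0.000116149) = 0.010777.
z = (0.079984 − 0.112130)/0.010777 = -0.032146/0.010777 = -2.983.

z = -2.983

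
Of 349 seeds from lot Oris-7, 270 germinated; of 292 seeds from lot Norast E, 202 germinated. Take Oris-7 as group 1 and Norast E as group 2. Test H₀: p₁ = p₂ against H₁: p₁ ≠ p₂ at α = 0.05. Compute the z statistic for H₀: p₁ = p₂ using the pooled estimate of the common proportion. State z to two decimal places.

z = 2.34

p̂₁ = 270/349 ≈ 0.7736, p̂₂ = 202/292 ≈ 0.6918.
Pooled p̂ = (270+202)/(349+292) = 472/641 = 0.7363.
SE = √(0.194139 × 0.00628999) = 0.0349.
z = (0.7736 − 0.6918)/0.0349 = 0.0818/0.0349 = 2.34.
p-value = 2·P(Z > 2.343) ≈ 0.0192; since p < α = 0.05, reject H₀.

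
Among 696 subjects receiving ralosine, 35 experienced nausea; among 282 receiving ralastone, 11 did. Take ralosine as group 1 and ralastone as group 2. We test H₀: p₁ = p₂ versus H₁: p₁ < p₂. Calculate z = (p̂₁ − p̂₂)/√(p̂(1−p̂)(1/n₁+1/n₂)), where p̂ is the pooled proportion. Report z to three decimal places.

p̂₁ = 35/696 ≈ 0.05029, p̂₂ = 11/282 ≈ 0.03901.
Pooled p̂ = (35+11)/(696+282) = 46/978 = 0.04703.
SE = √(0.0448225 × 0.00498288) = 0.01494.
z = (0.05029 − 0.03901)/0.01494 = 0.01128/0.01494 = 0.755.

z = 0.755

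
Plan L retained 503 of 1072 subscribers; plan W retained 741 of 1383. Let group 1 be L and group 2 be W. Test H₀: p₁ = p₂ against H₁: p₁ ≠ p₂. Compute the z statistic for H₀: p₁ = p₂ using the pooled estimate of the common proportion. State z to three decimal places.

z = -3.272

p̂₁ = 503/1072 = 0.469216, p̂₂ = 741/1383 = 0.535792.
Pooled p̂ = (503+741)/(1072+1383) = 1244/2455 = 0.506721.
SE = √(0.249955 × 0.0016559) = 0.020345.
z = (0.469216 − 0.535792)/0.020345 = -0.066576/0.020345 = -3.272.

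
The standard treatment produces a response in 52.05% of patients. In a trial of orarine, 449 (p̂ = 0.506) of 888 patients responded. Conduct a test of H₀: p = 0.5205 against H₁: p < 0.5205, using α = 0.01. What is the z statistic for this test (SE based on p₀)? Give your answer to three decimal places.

z = -0.887

p̂ = 449/888 = 0.50563.
Standard error under H₀: √(0.5205×0.4795/888) = 0.01676.
z = (0.50563 − 0.5205)/0.01676 = -0.01487/0.01676 = -0.887.
p-value = P(Z < -0.887) ≈ 0.1876; since p > α = 0.01, fail to reject H₀.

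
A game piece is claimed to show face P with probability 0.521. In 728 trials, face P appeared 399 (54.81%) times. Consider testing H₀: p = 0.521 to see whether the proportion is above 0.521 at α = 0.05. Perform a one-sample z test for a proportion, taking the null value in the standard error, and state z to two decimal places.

p̂ = 399/728 ≈ 0.5481.
SE = √(p₀(1−p₀)/n) = √(0.24956/728) = 0.0185.
z = (0.5481 − 0.521)/0.0185 = 0.0271/0.0185 = 1.46.
p-value = P(Z > 1.462) ≈ 0.0718; since p > α = 0.05, fail to reject H₀.

z = 1.46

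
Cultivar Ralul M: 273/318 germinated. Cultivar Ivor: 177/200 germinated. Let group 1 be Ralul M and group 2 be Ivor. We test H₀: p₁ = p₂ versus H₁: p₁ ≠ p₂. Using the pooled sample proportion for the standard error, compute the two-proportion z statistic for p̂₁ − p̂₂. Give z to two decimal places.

z = -0.87

p̂₁ = 273/318 = 0.8585, p̂₂ = 177/200 = 0.8850.
Pooled p̂ = (273+177)/(318+200) = 450/518 = 0.8687.
SE = √(0.114041 × 0.00814465) = 0.0305.
z = (0.8585 − 0.8850)/0.0305 = -0.0265/0.0305 = -0.87.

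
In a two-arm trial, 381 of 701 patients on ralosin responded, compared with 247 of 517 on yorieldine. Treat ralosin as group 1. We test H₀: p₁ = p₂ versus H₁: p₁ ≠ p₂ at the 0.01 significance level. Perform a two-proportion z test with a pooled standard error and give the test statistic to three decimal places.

p̂₁ = 381/701 ≈ 0.54351, p̂₂ = 247/517 ≈ 0.47776.
Pooled p̂ = (381+247)/(701+517) = 628/1218 = 0.51560.
SE = √(0.249757 × 0.00336077) = 0.02897.
z = (0.54351 − 0.47776)/0.02897 = 0.06575/0.02897 = 2.270.
Two-sided p-value ≈ 2·Φ(−2.270) = 0.0232, so at α = 0.01 we fail to reject H₀.

z = 2.270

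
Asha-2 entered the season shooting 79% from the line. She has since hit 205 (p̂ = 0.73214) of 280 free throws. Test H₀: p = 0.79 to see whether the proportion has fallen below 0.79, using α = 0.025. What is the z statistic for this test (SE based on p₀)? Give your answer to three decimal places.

z = -2.377

p̂ = 205/280 = 0.73214.
Standard error under H₀: √(0.79×0.21/280) = 0.02434.
z = (0.73214 − 0.79)/0.02434 = -0.05786/0.02434 = -2.377.
p-value = P(Z < -2.377) ≈ 0.0087, so at α = 0.025 we reject H₀.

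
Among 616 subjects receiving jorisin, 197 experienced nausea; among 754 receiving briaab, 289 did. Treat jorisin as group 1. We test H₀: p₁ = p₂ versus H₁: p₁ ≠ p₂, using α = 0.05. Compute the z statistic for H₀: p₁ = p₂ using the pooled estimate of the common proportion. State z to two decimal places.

p̂₁ = 197/616 ≈ 0.3198, p̂₂ = 289/754 ≈ 0.3833.
Pooled p̂ = (197+289)/(616+754) = 486/1370 = 0.3547.
SE = √(0.228901 × 0.00294964) = 0.0260.
z = (0.3198 − 0.3833)/0.0260 = -0.0635/0.0260 = -2.44.
Two-sided p-value ≈ 2·Φ(−2.443) = 0.0146. With α = 0.05, reject H₀.

z = -2.44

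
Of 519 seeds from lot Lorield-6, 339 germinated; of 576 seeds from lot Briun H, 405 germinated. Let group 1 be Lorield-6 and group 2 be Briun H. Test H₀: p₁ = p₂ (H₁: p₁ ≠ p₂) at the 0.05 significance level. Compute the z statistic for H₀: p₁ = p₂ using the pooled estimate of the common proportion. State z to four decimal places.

p̂₁ = 339/519 = 0.653179, p̂₂ = 405/576 = 0.703125.
Pooled p̂ = (339+405)/(519+576) = 744/1095 = 0.679452.
SE = √(p̂(1−p̂)(1/n₁+1/n₂)) = √(0.679452·0.320548·0.00366289) = √(0.000797767) = 0.028245.
z = (0.653179 − 0.703125)/0.028245 = -0.049946/0.028245 = -1.7683.
p-value = 2·P(Z > 1.768) ≈ 0.0770, so at α = 0.05 we fail to reject H₀.

z = -1.7683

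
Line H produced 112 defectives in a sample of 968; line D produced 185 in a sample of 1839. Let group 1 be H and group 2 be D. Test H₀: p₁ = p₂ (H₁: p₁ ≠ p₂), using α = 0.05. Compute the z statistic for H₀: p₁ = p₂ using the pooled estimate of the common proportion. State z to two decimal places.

p̂₁ = 112/968 = 0.1157, p̂₂ = 185/1839 = 0.1006.
Pooled p̂ = (112+185)/(968+1839) = 297/2807 = 0.1058.
SE = √(p̂(1−p̂)(1/n₁+1/n₂)) = √(0.1058·0.8942·0.00157683) = √(0.000149187) = 0.0122.
z = (0.1157 − 0.1006)/0.0122 = 0.0151/0.0122 = 1.24.
Two-sided p-value ≈ 2·Φ(−1.237) = 0.2162, so at α = 0.05 we fail to reject H₀.

z = 1.24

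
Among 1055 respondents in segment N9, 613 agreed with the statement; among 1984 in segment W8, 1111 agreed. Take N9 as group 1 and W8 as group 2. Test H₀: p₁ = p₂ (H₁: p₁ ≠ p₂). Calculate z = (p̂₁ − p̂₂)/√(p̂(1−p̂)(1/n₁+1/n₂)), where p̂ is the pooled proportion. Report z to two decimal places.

p̂₁ = 613/1055 = 0.58104, p̂₂ = 1111/1984 = 0.55998.
Pooled p̂ = (613+1111)/(1055+1984) = 1724/3039 = 0.56729.
SE = √(p̂(1−p̂)(1/n₁+1/n₂)) = √(0.56729·0.43271·0.0014519) = √(0.0003564) = 0.01888.
z = (0.58104 − 0.55998)/0.01888 = 0.02106/0.01888 = 1.12.
Two-sided p-value ≈ 2·Φ(−1.116) = 0.2646.

z = 1.12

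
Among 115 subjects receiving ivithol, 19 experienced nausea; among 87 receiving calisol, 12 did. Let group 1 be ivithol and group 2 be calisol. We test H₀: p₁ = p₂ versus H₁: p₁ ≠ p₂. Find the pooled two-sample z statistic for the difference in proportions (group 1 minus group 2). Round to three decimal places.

p̂₁ = 19/115 ≈ 0.16522, p̂₂ = 12/87 ≈ 0.13793.
Pooled p̂ = (19+12)/(115+87) = 31/202 = 0.15347.
SE = √(p̂(1−p̂)(1/n₁+1/n₂)) = √(0.15347·0.84653·0.0201899) = √(0.00262295) = 0.05121.
z = (0.16522 − 0.13793)/0.05121 = 0.02729/0.05121 = 0.533.
Two-sided p-value ≈ 2·Φ(−0.533) = 0.5942.

z = 0.533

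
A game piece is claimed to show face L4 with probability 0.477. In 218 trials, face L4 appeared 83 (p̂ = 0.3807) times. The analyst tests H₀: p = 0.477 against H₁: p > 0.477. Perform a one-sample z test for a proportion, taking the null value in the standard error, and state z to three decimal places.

p̂ = 83/218 = 0.38073.
SE = √(p₀(1−p₀)/n) = √(0.24947/218) = 0.03383.
z = (0.38073 − 0.477)/0.03383 = -0.09627/0.03383 = -2.846.

z = -2.846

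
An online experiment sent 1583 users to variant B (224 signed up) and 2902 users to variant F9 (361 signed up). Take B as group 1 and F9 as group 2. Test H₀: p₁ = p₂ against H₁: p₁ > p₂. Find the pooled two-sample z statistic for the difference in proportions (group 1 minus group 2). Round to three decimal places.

z = 1.626

p̂₁ = 224/1583 ≈ 0.141503, p̂₂ = 361/2902 ≈ 0.124397.
Pooled p̂ = (224+361)/(1583+2902) = 585/4485 = 0.130435.
SE = √(0.113422 × 0.000976302) = 0.010523.
z = (0.141503 − 0.124397)/0.010523 = 0.017106/0.010523 = 1.626.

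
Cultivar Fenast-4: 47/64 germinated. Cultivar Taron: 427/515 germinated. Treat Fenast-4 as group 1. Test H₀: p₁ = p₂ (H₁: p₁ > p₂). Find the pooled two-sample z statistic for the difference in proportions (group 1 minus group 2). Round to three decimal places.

p̂₁ = 47/64 ≈ 0.73438, p̂₂ = 427/515 ≈ 0.82913.
Pooled p̂ = (47+427)/(64+515) = 474/579 = 0.81865.
SE = √(p̂(1−p̂)(1/n₁+1/n₂)) = √(0.81865·0.18135·0.0175667) = √(0.00260797) = 0.05107.
z = (0.73438 − 0.82913)/0.05107 = -0.09475/0.05107 = -1.855.

z = -1.855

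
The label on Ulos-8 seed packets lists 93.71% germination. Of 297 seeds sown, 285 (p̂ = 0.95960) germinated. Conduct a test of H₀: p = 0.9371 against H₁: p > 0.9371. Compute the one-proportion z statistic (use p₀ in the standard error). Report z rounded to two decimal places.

z = 1.60

p̂ = 285/297 ≈ 0.9596.
Standard error under H₀: √(0.9371×0.0629/297) = 0.0141.
z = (0.9596 − 0.9371)/0.0141 = 0.0225/0.0141 = 1.60.
p-value = P(Z > 1.597) ≈ 0.0551.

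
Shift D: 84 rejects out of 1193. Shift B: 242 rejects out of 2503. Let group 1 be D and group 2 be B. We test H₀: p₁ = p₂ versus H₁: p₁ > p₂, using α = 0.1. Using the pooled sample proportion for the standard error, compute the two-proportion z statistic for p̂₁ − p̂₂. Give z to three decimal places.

p̂₁ = 84/1193 = 0.070411, p̂₂ = 242/2503 = 0.096684.
Pooled p̂ = (84+242)/(1193+2503) = 326/3696 = 0.088203.
SE = √(p̂(1−p̂)(1/n₁+1/n₂)) = √(0.088203·0.911797·0.00123774) = √(9.95438e-05) = 0.009977.
z = (0.070411 − 0.096684)/0.009977 = -0.026273/0.009977 = -2.633.
p-value = P(Z > -2.633) ≈ 0.9958, so at α = 0.1 we fail to reject H₀.

z = -2.633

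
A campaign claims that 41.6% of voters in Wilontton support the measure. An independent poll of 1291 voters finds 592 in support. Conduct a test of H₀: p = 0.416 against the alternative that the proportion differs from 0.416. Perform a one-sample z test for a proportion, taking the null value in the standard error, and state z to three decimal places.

z = 3.102

p̂ = 592/1291 ≈ 0.45856.
Standard error under H₀: √(0.416×0.584/1291) = 0.01372.
z = (0.45856 − 0.416)/0.01372 = 0.04256/0.01372 = 3.102.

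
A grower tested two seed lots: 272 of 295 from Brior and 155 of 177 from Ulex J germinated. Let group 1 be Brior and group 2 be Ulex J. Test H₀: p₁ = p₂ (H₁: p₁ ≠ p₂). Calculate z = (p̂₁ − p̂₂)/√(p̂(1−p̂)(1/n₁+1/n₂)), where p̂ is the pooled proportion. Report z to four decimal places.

z = 1.6592

p̂₁ = 272/295 = 0.922034, p̂₂ = 155/177 = 0.875706.
Pooled p̂ = (272+155)/(295+177) = 427/472 = 0.904661.
SE = √(p̂(1−p̂)(1/n₁+1/n₂)) = √(0.904661·0.095339·0.00903955) = √(0.000779656) = 0.027922.
z = (0.922034 − 0.875706)/0.027922 = 0.046328/0.027922 = 1.6592.
Two-sided p-value ≈ 2·Φ(−1.659) = 0.0971.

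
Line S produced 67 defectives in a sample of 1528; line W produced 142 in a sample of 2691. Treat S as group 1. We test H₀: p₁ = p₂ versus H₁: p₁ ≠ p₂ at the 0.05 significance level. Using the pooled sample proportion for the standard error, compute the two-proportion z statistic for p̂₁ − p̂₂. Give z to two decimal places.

z = -1.28

p̂₁ = 67/1528 = 0.04385, p̂₂ = 142/2691 = 0.05277.
Pooled p̂ = (67+142)/(1528+2691) = 209/4219 = 0.04954.
SE = √(p̂(1−p̂)(1/n₁+1/n₂)) = √(0.04954·0.95046·0.00102606) = √(4.83108e-05) = 0.00695.
z = (0.04385 − 0.05277)/0.00695 = -0.00892/0.00695 = -1.28.
Two-sided p-value ≈ 2·Φ(−1.283) = 0.1994. With α = 0.05, fail to reject H₀.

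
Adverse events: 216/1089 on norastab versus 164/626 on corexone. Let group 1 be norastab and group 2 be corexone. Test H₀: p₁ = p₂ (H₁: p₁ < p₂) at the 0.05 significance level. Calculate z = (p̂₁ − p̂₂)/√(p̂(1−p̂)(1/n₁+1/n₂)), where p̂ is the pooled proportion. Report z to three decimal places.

z = -3.055

p̂₁ = 216/1089 = 0.19835, p̂₂ = 164/626 = 0.26198.
Pooled p̂ = (216+164)/(1089+626) = 380/1715 = 0.22157.
SE = √(p̂(1−p̂)(1/n₁+1/n₂)) = √(0.22157·0.77843·0.00251572) = √(0.000433909) = 0.02083.
z = (0.19835 − 0.26198)/0.02083 = -0.06363/0.02083 = -3.055.
p-value = P(Z < -3.055) ≈ 0.0011, so at α = 0.05 we reject H₀.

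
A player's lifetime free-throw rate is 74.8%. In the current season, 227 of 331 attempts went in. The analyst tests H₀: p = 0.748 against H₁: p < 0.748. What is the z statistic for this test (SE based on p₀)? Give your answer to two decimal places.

z = -2.61

p̂ = 227/331 ≈ 0.68580.
Under H₀, SE = √(0.748·0.252/331) = √(0.000569474) = 0.02386.
z = (0.68580 − 0.748)/0.02386 = -0.06220/0.02386 = -2.61.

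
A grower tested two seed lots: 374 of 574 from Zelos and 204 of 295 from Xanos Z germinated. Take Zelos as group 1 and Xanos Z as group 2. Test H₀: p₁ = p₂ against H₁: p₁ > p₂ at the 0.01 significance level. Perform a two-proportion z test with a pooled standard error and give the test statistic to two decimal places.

z = -1.18

p̂₁ = 374/574 = 0.6516, p̂₂ = 204/295 = 0.6915.
Pooled p̂ = (374+204)/(574+295) = 578/869 = 0.6651.
SE = √(0.222731 × 0.00513199) = 0.0338.
z = (0.6516 − 0.6915)/0.0338 = -0.0399/0.0338 = -1.18.
p-value = P(Z > -1.182) ≈ 0.8814; since p > α = 0.01, fail to reject H₀.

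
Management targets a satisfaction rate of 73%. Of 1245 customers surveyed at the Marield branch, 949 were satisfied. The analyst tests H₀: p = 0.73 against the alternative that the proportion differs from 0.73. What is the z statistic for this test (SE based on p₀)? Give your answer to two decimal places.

z = 2.56

p̂ = 949/1245 ≈ 0.7622.
Standard error under H₀: √(0.73×0.27/1245) = 0.0126.
z = (0.7622 − 0.73)/0.0126 = 0.0322/0.0126 = 2.56.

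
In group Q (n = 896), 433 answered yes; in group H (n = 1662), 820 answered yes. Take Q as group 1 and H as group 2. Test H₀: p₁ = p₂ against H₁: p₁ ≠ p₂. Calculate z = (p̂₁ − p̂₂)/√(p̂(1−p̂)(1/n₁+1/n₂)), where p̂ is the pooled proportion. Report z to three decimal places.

p̂₁ = 433/896 ≈ 0.483259, p̂₂ = 820/1662 ≈ 0.493381.
Pooled p̂ = (433+820)/(896+1662) = 1253/2558 = 0.489836.
SE = √(p̂(1−p̂)(1/n₁+1/n₂)) = √(0.489836·0.510164·0.00171776) = √(0.000429262) = 0.020719.
z = (0.483259 − 0.493381)/0.020719 = -0.010122/0.020719 = -0.489.
Two-sided p-value ≈ 2·Φ(−0.489) = 0.6251.

z = -0.489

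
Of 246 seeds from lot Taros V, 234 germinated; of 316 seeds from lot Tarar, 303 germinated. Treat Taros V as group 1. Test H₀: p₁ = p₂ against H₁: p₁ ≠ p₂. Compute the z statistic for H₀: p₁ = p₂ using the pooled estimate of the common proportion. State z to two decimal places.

z = -0.44

p̂₁ = 234/246 ≈ 0.9512, p̂₂ = 303/316 ≈ 0.9589.
Pooled p̂ = (234+303)/(246+316) = 537/562 = 0.9555.
SE = √(p̂(1−p̂)(1/n₁+1/n₂)) = √(0.9555·0.0445·0.0072296) = √(0.000307295) = 0.0175.
z = (0.9512 − 0.9589)/0.0175 = -0.0077/0.0175 = -0.44.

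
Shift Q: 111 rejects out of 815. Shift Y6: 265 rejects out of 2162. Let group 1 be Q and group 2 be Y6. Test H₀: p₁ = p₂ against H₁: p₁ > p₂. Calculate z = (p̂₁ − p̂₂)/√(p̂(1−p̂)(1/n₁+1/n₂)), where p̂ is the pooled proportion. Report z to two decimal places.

p̂₁ = 111/815 ≈ 0.13620, p̂₂ = 265/2162 ≈ 0.12257.
Pooled p̂ = (111+265)/(815+2162) = 376/2977 = 0.12630.
SE = √(p̂(1−p̂)(1/n₁+1/n₂)) = √(0.12630·0.87370·0.00168953) = √(0.000186439) = 0.01365.
z = (0.13620 − 0.12257)/0.01365 = 0.01363/0.01365 = 1.00.

z = 1.00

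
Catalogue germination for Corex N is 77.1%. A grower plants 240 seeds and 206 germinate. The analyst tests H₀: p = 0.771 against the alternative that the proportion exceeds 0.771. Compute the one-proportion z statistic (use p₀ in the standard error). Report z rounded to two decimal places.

p̂ = 206/240 ≈ 0.8583.
SE = √(p₀(1−p₀)/n) = √(0.17656/240) = 0.0271.
z = (0.8583 − 0.771)/0.0271 = 0.0873/0.0271 = 3.22.
p-value = P(Z > 3.220) ≈ 0.0006.

z = 3.22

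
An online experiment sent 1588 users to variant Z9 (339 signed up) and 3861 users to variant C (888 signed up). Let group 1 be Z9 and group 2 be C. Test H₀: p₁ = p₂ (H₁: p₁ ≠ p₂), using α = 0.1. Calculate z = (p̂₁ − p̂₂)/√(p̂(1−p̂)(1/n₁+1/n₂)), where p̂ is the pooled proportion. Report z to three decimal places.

p̂₁ = 339/1588 ≈ 0.21348, p̂₂ = 888/3861 ≈ 0.22999.
Pooled p̂ = (339+888)/(1588+3861) = 1227/5449 = 0.22518.
SE = √(p̂(1−p̂)(1/n₁+1/n₂)) = √(0.22518·0.77482·0.000888723) = √(0.000155059) = 0.01245.
z = (0.21348 − 0.22999)/0.01245 = -0.01651/0.01245 = -1.326.
Two-sided p-value ≈ 2·Φ(−1.326) = 0.1847. With α = 0.1, fail to reject H₀.

z = -1.326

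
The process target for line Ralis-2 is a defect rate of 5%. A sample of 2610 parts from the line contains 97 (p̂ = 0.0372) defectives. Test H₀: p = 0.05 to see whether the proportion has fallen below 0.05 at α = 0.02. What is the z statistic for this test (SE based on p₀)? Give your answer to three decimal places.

z = -3.009

p̂ = 97/2610 = 0.037165.
Standard error under H₀: √(0.05×0.95/2610) = 0.004266.
z = (0.037165 − 0.05)/0.004266 = -0.012835/0.004266 = -3.009.
p-value = P(Z < -3.009) ≈ 0.0013, so at α = 0.02 we reject H₀.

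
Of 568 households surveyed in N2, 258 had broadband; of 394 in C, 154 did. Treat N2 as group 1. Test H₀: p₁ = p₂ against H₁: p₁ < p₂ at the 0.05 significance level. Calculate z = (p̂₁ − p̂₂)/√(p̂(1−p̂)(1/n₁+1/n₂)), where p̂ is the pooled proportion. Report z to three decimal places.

p̂₁ = 258/568 = 0.45423, p̂₂ = 154/394 = 0.39086.
Pooled p̂ = (258+154)/(568+394) = 412/962 = 0.42827.
SE = √(0.244855 × 0.00429863) = 0.03244.
z = (0.45423 − 0.39086)/0.03244 = 0.06337/0.03244 = 1.953.
p-value = P(Z < 1.953) ≈ 0.9746; since p > α = 0.05, fail to reject H₀.

z = 1.953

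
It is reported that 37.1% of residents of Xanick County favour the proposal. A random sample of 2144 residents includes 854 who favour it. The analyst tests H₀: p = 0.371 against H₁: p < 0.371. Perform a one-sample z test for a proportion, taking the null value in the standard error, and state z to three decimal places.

p̂ = 854/2144 = 0.39832.
SE = √(p₀(1−p₀)/n) = √(0.23336/2144) = 0.01043.
z = (0.39832 − 0.371)/0.01043 = 0.02732/0.01043 = 2.619.

z = 2.619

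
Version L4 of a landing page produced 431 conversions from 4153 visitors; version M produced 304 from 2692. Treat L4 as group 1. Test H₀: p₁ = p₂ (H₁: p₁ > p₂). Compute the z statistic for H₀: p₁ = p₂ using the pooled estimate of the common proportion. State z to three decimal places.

p̂₁ = 431/4153 ≈ 0.103780, p̂₂ = 304/2692 ≈ 0.112927.
Pooled p̂ = (431+304)/(4153+2692) = 735/6845 = 0.107378.
SE = √(0.0958477 × 0.000612261) = 0.007661.
z = (0.103780 − 0.112927)/0.007661 = -0.009147/0.007661 = -1.194.
p-value = P(Z > -1.194) ≈ 0.8838.

z = -1.194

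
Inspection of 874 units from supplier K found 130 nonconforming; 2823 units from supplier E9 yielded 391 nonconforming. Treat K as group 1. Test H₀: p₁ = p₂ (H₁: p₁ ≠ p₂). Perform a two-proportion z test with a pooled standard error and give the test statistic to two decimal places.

z = 0.76

p̂₁ = 130/874 ≈ 0.1487, p̂₂ = 391/2823 ≈ 0.1385.
Pooled p̂ = (130+391)/(874+2823) = 521/3697 = 0.1409.
SE = √(0.121065 × 0.0014984) = 0.0135.
z = (0.1487 − 0.1385)/0.0135 = 0.0102/0.0135 = 0.76.
p-value = 2·P(Z > 0.760) ≈ 0.4472.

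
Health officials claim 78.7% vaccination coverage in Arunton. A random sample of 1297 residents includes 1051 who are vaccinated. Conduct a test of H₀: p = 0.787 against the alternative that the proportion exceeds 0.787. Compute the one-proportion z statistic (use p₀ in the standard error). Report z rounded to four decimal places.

p̂ = 1051/1297 ≈ 0.8103315.
Standard error under H₀: √(0.787×0.213/1297) = 0.0113686.
z = (0.8103315 − 0.787)/0.0113686 = 0.0233315/0.0113686 = 2.0523.
p-value = P(Z > 2.052) ≈ 0.0201.

z = 2.0523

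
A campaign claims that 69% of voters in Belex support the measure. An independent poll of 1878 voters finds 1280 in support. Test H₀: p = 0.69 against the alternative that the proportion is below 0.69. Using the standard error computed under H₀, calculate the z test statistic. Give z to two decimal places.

z = -0.79

p̂ = 1280/1878 ≈ 0.6816.
SE = √(p₀(1−p₀)/n) = √(0.2139/1878) = 0.0107.
z = (0.6816 − 0.69)/0.0107 = -0.0084/0.0107 = -0.79.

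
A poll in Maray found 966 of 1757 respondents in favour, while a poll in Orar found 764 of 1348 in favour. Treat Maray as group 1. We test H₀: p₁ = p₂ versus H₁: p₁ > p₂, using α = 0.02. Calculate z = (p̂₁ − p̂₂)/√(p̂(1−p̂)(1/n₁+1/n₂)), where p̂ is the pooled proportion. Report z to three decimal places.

p̂₁ = 966/1757 = 0.54980, p̂₂ = 764/1348 = 0.56677.
Pooled p̂ = (966+764)/(1757+1348) = 1730/3105 = 0.55717.
SE = √(p̂(1−p̂)(1/n₁+1/n₂)) = √(0.55717·0.44283·0.00131099) = √(0.000323464) = 0.01799.
z = (0.54980 − 0.56677)/0.01799 = -0.01697/0.01799 = -0.943.
p-value = P(Z > -0.943) ≈ 0.8272, so at α = 0.02 we fail to reject H₀.

z = -0.943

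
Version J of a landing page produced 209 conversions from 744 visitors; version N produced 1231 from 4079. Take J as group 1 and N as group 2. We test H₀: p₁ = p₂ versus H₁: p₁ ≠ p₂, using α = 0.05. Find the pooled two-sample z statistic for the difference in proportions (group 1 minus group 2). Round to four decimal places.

z = -1.1443

p̂₁ = 209/744 ≈ 0.280914, p̂₂ = 1231/4079 ≈ 0.301790.
Pooled p̂ = (209+1231)/(744+4079) = 1440/4823 = 0.298569.
SE = √(p̂(1−p̂)(1/n₁+1/n₂)) = √(0.298569·0.701431·0.00158924) = √(0.000332829) = 0.018244.
z = (0.280914 − 0.301790)/0.018244 = -0.020876/0.018244 = -1.1443.
Two-sided p-value ≈ 2·Φ(−1.144) = 0.2525. With α = 0.05, fail to reject H₀.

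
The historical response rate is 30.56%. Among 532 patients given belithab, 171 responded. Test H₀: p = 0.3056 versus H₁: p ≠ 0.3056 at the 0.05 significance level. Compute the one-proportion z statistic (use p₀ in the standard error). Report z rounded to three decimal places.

p̂ = 171/532 ≈ 0.32143.
Under H₀, SE = √(0.3056·0.6944/532) = √(0.000398888) = 0.01997.
z = (0.32143 − 0.3056)/0.01997 = 0.01583/0.01997 = 0.793.
Two-sided p-value ≈ 2·Φ(−0.793) = 0.4281. With α = 0.05, fail to reject H₀.

z = 0.793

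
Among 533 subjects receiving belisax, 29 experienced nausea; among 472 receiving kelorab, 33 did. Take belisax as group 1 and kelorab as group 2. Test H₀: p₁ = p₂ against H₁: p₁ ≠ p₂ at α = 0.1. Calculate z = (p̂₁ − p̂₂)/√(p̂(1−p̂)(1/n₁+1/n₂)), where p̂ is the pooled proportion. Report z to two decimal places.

p̂₁ = 29/533 = 0.0544, p̂₂ = 33/472 = 0.0699.
Pooled p̂ = (29+33)/(533+472) = 62/1005 = 0.0617.
SE = √(0.0578857 × 0.00399482) = 0.0152.
z = (0.0544 − 0.0699)/0.0152 = -0.0155/0.0152 = -1.02.
Two-sided p-value ≈ 2·Φ(−1.020) = 0.3079. With α = 0.1, fail to reject H₀.

z = -1.02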